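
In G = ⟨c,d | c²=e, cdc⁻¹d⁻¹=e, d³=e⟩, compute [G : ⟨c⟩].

First find ord(c) by computing successive powers:
  c¹ = c, c² = e.
So |⟨c⟩| = ord(c) = 2. With |G| = 6, by Lagrange [G : ⟨c⟩] = 6/2 = 3.

Answer: 3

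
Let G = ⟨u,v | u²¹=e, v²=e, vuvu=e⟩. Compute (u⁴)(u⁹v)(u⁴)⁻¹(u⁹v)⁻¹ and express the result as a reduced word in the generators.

[(u⁴), (u⁹v)] = (u⁴)·(u⁹v)·(u⁴)⁻¹·(u⁹v)⁻¹.
  (u⁴) · (u⁹v) = u¹³v
  (u¹³v) · (u¹⁷) = u¹⁷v
  (u¹⁷v) · (u⁹v) = u⁸

Answer: u⁸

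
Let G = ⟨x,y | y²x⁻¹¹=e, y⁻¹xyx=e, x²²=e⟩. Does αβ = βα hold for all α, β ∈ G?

x·y = xy but y·x = x¹⁰y⁻¹, so x·y ≠ y·x and G is not abelian.

Answer: No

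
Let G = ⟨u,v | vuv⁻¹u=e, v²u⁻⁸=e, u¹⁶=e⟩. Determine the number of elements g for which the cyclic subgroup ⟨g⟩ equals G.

⟨g⟩ = G would require ord(g) = |G| = 32, but the maximum element order in G is 16 < 32. So G is not cyclic and no single element generates it: the count is 0.

Answer: 0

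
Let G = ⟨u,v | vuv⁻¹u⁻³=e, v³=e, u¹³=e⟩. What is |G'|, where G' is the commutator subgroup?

G' = [G, G] is generated by all commutators. The generator-pair commutators are: [u, v] = u¹¹.
The subgroup they normally generate is {e, u, u², u³, u⁴, u⁵, u⁶, u⁷, u⁸, u⁹, u¹⁰, u¹¹, u¹²}, of order 13.
Check: |G/G'| = 39/13 = 3 is the order of the abelianisation.

Answer: 13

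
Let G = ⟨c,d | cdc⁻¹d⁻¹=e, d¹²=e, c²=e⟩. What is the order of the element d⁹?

Compute successive powers until reaching e:
  (d⁹)¹ = d⁹, (d⁹)² = d⁶, (d⁹)³ = d³, (d⁹)⁴ = e.
The smallest positive k with (d⁹)ᵏ = e is 4.

Answer: 4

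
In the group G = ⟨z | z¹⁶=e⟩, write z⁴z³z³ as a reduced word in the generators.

Multiply left to right, reducing at each step:
  (z⁴) · z³ = z⁷
  (z⁷) · z³ = z¹⁰

Answer: z¹⁰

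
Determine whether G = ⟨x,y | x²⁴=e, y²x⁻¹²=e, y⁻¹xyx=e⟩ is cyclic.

Every cyclic group is abelian. But x·y = xy while y·x = x¹¹y⁻¹, so x·y ≠ y·x and G is not abelian. Hence G is not cyclic.

Answer: No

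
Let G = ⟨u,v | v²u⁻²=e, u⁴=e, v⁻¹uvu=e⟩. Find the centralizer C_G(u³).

⟨u³⟩ ⊆ C_G(u³) since powers of u³ commute with u³; so |C_G(u³)| ≥ |⟨u³⟩| = 4.
By orbit–stabilizer, |C_G(u³)| = |G| / |conj. class of u³| = 8 / 2 = 4.
The 4 elements commuting with u³ are {e, u, u², u³}.

Answer: {e, u, u², u³}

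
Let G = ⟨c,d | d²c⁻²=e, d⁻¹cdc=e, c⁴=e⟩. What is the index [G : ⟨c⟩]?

First find ord(c) by computing successive powers:
  c¹ = c, c² = c², c³ = c³, c⁴ = e.
So |⟨c⟩| = ord(c) = 4. With |G| = 8, by Lagrange [G : ⟨c⟩] = 8/4 = 2.

Answer: 2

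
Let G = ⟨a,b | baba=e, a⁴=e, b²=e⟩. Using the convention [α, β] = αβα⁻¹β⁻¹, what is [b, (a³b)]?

[b, (a³b)] = b·(a³b)·b⁻¹·(a³b)⁻¹.
  b · (a³b) = a
  a · b = ab
  (ab) · (a³b) = a²

Answer: a²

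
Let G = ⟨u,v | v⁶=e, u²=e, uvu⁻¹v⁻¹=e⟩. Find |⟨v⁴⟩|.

|⟨v⁴⟩| equals the order of v⁴. Compute successive powers until reaching e:
  (v⁴)¹ = v⁴, (v⁴)² = v², (v⁴)³ = e.
The smallest positive k with (v⁴)ᵏ = e is 3, so |⟨v⁴⟩| = 3.

Answer: 3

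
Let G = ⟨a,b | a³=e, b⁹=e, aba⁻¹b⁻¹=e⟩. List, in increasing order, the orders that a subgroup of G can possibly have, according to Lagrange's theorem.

|G| = 27 = 3³. By Lagrange's theorem the order of any subgroup divides 27; the divisors of 27 are 1, 3, 9, 27.

Answer: 1, 3, 9, 27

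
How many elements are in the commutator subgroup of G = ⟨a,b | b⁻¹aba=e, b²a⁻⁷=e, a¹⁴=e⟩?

G' = [G, G] is generated by all commutators. The generator-pair commutators are: [a, b] = a².
The subgroup they normally generate is {e, a², a⁴, a⁶, a⁸, a¹⁰, a¹²}, of order 7.
Check: |G/G'| = 28/7 = 4 is the order of the abelianisation.

Answer: 7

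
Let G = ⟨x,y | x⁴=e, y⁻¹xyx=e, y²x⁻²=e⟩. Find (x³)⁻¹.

The order of (x³) is 4 (smallest k with (x³)ᵏ = e), so (x³)⁻¹ = (x³)³ = x.
Check: (x³) · x → (x³) · x = e, giving e as required.

Answer: x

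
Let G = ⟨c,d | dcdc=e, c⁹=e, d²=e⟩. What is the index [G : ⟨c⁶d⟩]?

First find ord(c⁶d) by computing successive powers:
  (c⁶d)¹ = c⁶d, (c⁶d)² = e.
So |⟨c⁶d⟩| = ord(c⁶d) = 2. With |G| = 18, by Lagrange [G : ⟨c⁶d⟩] = 18/2 = 9.

Answer: 9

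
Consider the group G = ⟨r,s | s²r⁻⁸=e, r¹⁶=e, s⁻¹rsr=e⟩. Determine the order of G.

Enumerate words in the generators, reducing via the relations: the distinct elements are
  {e, r, s, rs, r², r³, r⁴, r⁵, r⁶, r⁷, r⁸, r⁹, r²s, r³s, r¹², r¹³, r¹¹, r¹⁰, r¹⁴, r¹⁵, r⁴s, r⁵s, r⁶s, r⁷s, s⁻¹, rs⁻¹, r²s⁻¹, r³s⁻¹, r⁴s⁻¹, r⁵s⁻¹, r⁶s⁻¹, r⁷s⁻¹}.
No further products give new elements, so |G| = 32.

Answer: 32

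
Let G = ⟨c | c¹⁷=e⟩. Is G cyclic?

|G| = 17. The element c has order 17 (its powers give 17 distinct elements), so ⟨c⟩ = G and G is cyclic.

Answer: Yes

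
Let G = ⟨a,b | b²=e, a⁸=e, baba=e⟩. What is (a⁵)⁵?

Compute successive powers of (a⁵), reducing at each step:
  (a⁵)²: (a⁵) · a⁵ = a²
  (a⁵)³: (a²) · a⁵ = a⁷
  (a⁵)⁴: (a⁷) · a⁵ = a⁴
  (a⁵)⁵: (a⁴) · a⁵ = a

Answer: a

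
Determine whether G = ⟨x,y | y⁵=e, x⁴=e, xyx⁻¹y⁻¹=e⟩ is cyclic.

|G| = 20. The element xy has order 20 (its powers give 20 distinct elements), so ⟨xy⟩ = G and G is cyclic.

Answer: Yes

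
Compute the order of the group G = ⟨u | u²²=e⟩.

G is generated by a single element, so G is cyclic. The relator gives u²² = e and no smaller power is forced to be e, so the 22 powers {e, u, u², u³, u⁴, u⁵, u⁶, u⁷, u⁸, u⁹, u²¹, u²⁰, u¹², u¹³, u¹¹, u¹⁰, u¹⁴, u¹⁵, u¹⁶, u¹⁷, u¹⁸, u¹⁹} are distinct. Hence |G| = 22.

Answer: 22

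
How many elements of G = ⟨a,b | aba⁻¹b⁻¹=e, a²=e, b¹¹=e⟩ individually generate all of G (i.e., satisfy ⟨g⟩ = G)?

G is cyclic of order 22. An element generates G iff its order is 22, and a cyclic group of order 22 has exactly φ(22) = 10 such elements.

Answer: 10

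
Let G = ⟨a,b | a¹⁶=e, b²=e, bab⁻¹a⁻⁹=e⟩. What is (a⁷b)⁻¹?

The order of (a⁷b) is 16 (smallest k with (a⁷b)ᵏ = e), so (a⁷b)⁻¹ = (a⁷b)¹⁵ = ab.
Check: (a⁷b) · (ab) → (a⁷b) · a = b;   b · b = e, giving e as required.

Answer: ab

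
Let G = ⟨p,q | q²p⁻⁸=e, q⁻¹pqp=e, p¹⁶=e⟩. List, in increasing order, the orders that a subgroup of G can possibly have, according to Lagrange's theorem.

|G| = 32 = 2⁵. By Lagrange's theorem the order of any subgroup divides 32; the divisors of 32 are 1, 2, 4, 8, 16, 32.

Answer: 1, 2, 4, 8, 16, 32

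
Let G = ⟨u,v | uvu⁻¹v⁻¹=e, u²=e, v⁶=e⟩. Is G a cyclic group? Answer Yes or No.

|G| = 12, but the maximum element order in G is 6 < 12. No single element generates all of G, so G is not cyclic.

Answer: No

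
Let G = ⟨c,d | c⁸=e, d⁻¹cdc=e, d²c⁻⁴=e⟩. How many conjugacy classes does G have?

The conjugacy classes (representative and size) are:
  [e] (size 1), [c⁷] (size 2), [c⁶] (size 2), [c³] (size 2), [c⁴] (size 1), [c²d⁻¹] (size 4), [c³d⁻¹] (size 4).
Class equation: 1 + 2 + 2 + 2 + 1 + 4 + 4 = 16 = |G|. So G has 7 conjugacy classes.

Answer: 7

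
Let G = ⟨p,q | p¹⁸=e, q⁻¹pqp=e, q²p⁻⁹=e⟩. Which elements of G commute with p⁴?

⟨p⁴⟩ ⊆ C_G(p⁴) since powers of p⁴ commute with p⁴; so |C_G(p⁴)| ≥ |⟨p⁴⟩| = 9.
By orbit–stabilizer, |C_G(p⁴)| = |G| / |conj. class of p⁴| = 36 / 2 = 18.
The 18 elements commuting with p⁴ are {e, p, p², p³, p⁴, p⁵, p⁶, p⁷, p⁸, p⁹, p¹⁰, p¹¹, p¹², p¹³, p¹⁴, p¹⁵, p¹⁶, p¹⁷}.

Answer: {e, p, p², p³, p⁴, p⁵, p⁶, p⁷, p⁸, p⁹, p¹⁰, p¹¹, p¹², p¹³, p¹⁴, p¹⁵, p¹⁶, p¹⁷}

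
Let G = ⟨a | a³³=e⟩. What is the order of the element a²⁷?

Compute successive powers until reaching e:
  (a²⁷)¹ = a²⁷, (a²⁷)² = a²¹, (a²⁷)³ = a¹⁵, (a²⁷)⁴ = a⁹, (a²⁷)⁵ = a³, (a²⁷)⁶ = a³⁰, (a²⁷)⁷ = a²⁴, (a²⁷)⁸ = a¹⁸, (a²⁷)⁹ = a¹², (a²⁷)¹⁰ = a⁶, (a²⁷)¹¹ = e.
The smallest positive k with (a²⁷)ᵏ = e is 11.

Answer: 11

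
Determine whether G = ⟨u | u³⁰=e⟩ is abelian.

G has a single generator, so G is cyclic and hence abelian.

Answer: Yes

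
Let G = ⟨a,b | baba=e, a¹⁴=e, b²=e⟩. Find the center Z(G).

An element z ∈ Z(G) iff z commutes with every generator.
For example a⁷ is central: (a⁷)·a = a⁸ = a·(a⁷); (a⁷)·b = a⁷b = b·(a⁷).
Whereas a ∉ Z(G) since a·b = ab ≠ a¹³b = b·a.
Checking each of the 28 elements this way gives Z(G) = {e, a⁷}, of order 2.

Answer: {e, a⁷}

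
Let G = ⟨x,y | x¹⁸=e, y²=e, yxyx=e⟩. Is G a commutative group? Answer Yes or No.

x·y = xy but y·x = x¹⁷y, so x·y ≠ y·x and G is not abelian.

Answer: No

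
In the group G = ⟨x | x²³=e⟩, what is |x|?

Compute successive powers until reaching e:
  x¹ = x, x² = x², x³ = x³, x⁴ = x⁴, x⁵ = x⁵, x⁶ = x⁶, x⁷ = x⁷, x⁸ = x⁸, x⁹ = x⁹, x¹⁰ = x¹⁰, x¹¹ = x¹¹, x¹² = x¹², x¹³ = x¹³, x¹⁴ = x¹⁴, x¹⁵ = x¹⁵, x¹⁶ = x¹⁶, x¹⁷ = x¹⁷, x¹⁸ = x¹⁸, x¹⁹ = x¹⁹, x²⁰ = x²⁰, x²¹ = x²¹, x²² = x²², x²³ = e.
The smallest positive k with xᵏ = e is 23.

Answer: 23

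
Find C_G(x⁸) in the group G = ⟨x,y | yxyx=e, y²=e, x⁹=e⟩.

⟨x⁸⟩ ⊆ C_G(x⁸) since powers of x⁸ commute with x⁸; so |C_G(x⁸)| ≥ |⟨x⁸⟩| = 9.
By orbit–stabilizer, |C_G(x⁸)| = |G| / |conj. class of x⁸| = 18 / 2 = 9.
The 9 elements commuting with x⁸ are {e, x, x², x³, x⁴, x⁵, x⁶, x⁷, x⁸}.

Answer: {e, x, x², x³, x⁴, x⁵, x⁶, x⁷, x⁸}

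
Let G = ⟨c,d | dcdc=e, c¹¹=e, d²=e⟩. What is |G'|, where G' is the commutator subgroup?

G' = [G, G] is generated by all commutators. The generator-pair commutators are: [c, d] = c².
The subgroup they normally generate is {e, c, c², c³, c⁴, c⁵, c⁶, c⁷, c⁸, c⁹, c¹⁰}, of order 11.
Check: |G/G'| = 22/11 = 2 is the order of the abelianisation.

Answer: 11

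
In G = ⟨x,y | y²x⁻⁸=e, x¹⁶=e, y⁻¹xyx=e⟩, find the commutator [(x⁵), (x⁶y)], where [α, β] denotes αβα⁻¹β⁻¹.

[(x⁵), (x⁶y)] = (x⁵)·(x⁶y)·(x⁵)⁻¹·(x⁶y)⁻¹.
  (x⁵) · (x⁶y) = x³y⁻¹
  (x³y⁻¹) · (x¹¹) = y
  y · (x⁶y⁻¹) = x¹⁰

Answer: x¹⁰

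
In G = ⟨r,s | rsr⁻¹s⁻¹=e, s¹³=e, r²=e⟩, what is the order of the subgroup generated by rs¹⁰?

|⟨rs¹⁰⟩| equals the order of rs¹⁰. Compute successive powers until reaching e:
  (rs¹⁰)¹ = rs¹⁰, (rs¹⁰)² = s⁷, (rs¹⁰)³ = rs⁴, (rs¹⁰)⁴ = s, (rs¹⁰)⁵ = rs¹¹, (rs¹⁰)⁶ = s⁸, (rs¹⁰)⁷ = rs⁵, (rs¹⁰)⁸ = s², (rs¹⁰)⁹ = rs¹², (rs¹⁰)¹⁰ = s⁹, (rs¹⁰)¹¹ = rs⁶, (rs¹⁰)¹² = s³, (rs¹⁰)¹³ = r, (rs¹⁰)¹⁴ = s¹⁰, (rs¹⁰)¹⁵ = rs⁷, (rs¹⁰)¹⁶ = s⁴, (rs¹⁰)¹⁷ = rs, (rs¹⁰)¹⁸ = s¹¹, (rs¹⁰)¹⁹ = rs⁸, (rs¹⁰)²⁰ = s⁵, (rs¹⁰)²¹ = rs², (rs¹⁰)²² = s¹², (rs¹⁰)²³ = rs⁹, (rs¹⁰)²⁴ = s⁶, (rs¹⁰)²⁵ = rs³, (rs¹⁰)²⁶ = e.
The smallest positive k with (rs¹⁰)ᵏ = e is 26, so |⟨rs¹⁰⟩| = 26.

Answer: 26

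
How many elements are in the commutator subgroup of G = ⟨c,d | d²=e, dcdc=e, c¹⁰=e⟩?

G' = [G, G] is generated by all commutators. The generator-pair commutators are: [c, d] = c².
The subgroup they normally generate is {e, c², c⁴, c⁶, c⁸}, of order 5.
Check: |G/G'| = 20/5 = 4 is the order of the abelianisation.

Answer: 5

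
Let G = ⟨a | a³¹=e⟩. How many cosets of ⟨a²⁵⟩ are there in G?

First find ord(a²⁵) by computing successive powers:
  (a²⁵)¹ = a²⁵, (a²⁵)² = a¹⁹, (a²⁵)³ = a¹³, (a²⁵)⁴ = a⁷, (a²⁵)⁵ = a, (a²⁵)⁶ = a²⁶, (a²⁵)⁷ = a²⁰, (a²⁵)⁸ = a¹⁴, (a²⁵)⁹ = a⁸, (a²⁵)¹⁰ = a², (a²⁵)¹¹ = a²⁷, (a²⁵)¹² = a²¹, (a²⁵)¹³ = a¹⁵, (a²⁵)¹⁴ = a⁹, (a²⁵)¹⁵ = a³, (a²⁵)¹⁶ = a²⁸, (a²⁵)¹⁷ = a²², (a²⁵)¹⁸ = a¹⁶, (a²⁵)¹⁹ = a¹⁰, (a²⁵)²⁰ = a⁴, (a²⁵)²¹ = a²⁹, (a²⁵)²² = a²³, (a²⁵)²³ = a¹⁷, (a²⁵)²⁴ = a¹¹, (a²⁵)²⁵ = a⁵, (a²⁵)²⁶ = a³⁰, (a²⁵)²⁷ = a²⁴, (a²⁵)²⁸ = a¹⁸, (a²⁵)²⁹ = a¹², (a²⁵)³⁰ = a⁶, (a²⁵)³¹ = e.
So |⟨a²⁵⟩| = ord(a²⁵) = 31. With |G| = 31, by Lagrange [G : ⟨a²⁵⟩] = 31/31 = 1.

Answer: 1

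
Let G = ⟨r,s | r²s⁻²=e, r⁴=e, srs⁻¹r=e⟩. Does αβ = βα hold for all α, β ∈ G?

r·s = rs but s·r = rs⁻¹, so r·s ≠ s·r and G is not abelian.

Answer: No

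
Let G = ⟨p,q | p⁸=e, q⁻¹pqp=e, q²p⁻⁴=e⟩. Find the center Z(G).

An element z ∈ Z(G) iff z commutes with every generator.
For example p⁴ is central: (p⁴)·p = p⁵ = p·(p⁴); (p⁴)·q = q⁻¹ = q·(p⁴).
Whereas p ∉ Z(G) since p·q = pq ≠ p³q⁻¹ = q·p.
Checking each of the 16 elements this way gives Z(G) = {e, p⁴}, of order 2.

Answer: {e, p⁴}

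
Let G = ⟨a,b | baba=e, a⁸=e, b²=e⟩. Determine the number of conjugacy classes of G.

The conjugacy classes (representative and size) are:
  [e] (size 1), [a] (size 2), [a⁶] (size 2), [a³] (size 2), [a⁴] (size 1), [b] (size 4), [a⁵b] (size 4).
Class equation: 1 + 2 + 2 + 2 + 1 + 4 + 4 = 16 = |G|. So G has 7 conjugacy classes.

Answer: 7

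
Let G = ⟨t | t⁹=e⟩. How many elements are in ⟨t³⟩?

|⟨t³⟩| equals the order of t³. Compute successive powers until reaching e:
  (t³)¹ = t³, (t³)² = t⁶, (t³)³ = e.
The smallest positive k with (t³)ᵏ = e is 3, so |⟨t³⟩| = 3.

Answer: 3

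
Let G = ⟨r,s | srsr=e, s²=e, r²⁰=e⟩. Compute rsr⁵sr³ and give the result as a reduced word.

Multiply left to right, reducing at each step:
  r · s = rs
  (rs) · r⁵ = r¹⁶s
  (r¹⁶s) · s = r¹⁶
  (r¹⁶) · r³ = r¹⁹

Answer: r¹⁹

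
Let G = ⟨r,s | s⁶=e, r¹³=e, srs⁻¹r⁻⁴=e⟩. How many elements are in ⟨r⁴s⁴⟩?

|⟨r⁴s⁴⟩| equals the order of r⁴s⁴. Compute successive powers until reaching e:
  (r⁴s⁴)¹ = r⁴s⁴, (r⁴s⁴)² = rs², (r⁴s⁴)³ = e.
The smallest positive k with (r⁴s⁴)ᵏ = e is 3, so |⟨r⁴s⁴⟩| = 3.

Answer: 3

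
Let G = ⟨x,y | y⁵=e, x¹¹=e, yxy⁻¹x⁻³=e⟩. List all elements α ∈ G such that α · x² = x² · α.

⟨x²⟩ ⊆ C_G(x²) since powers of x² commute with x²; so |C_G(x²)| ≥ |⟨x²⟩| = 11.
By orbit–stabilizer, |C_G(x²)| = |G| / |conj. class of x²| = 55 / 5 = 11.
The 11 elements commuting with x² are {e, x, x², x³, x⁴, x⁵, x⁶, x⁷, x⁸, x⁹, x¹⁰}.

Answer: {e, x, x², x³, x⁴, x⁵, x⁶, x⁷, x⁸, x⁹, x¹⁰}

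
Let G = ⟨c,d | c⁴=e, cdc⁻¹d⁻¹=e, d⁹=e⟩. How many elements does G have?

Enumerate words in the generators, reducing via the relations: the distinct elements are
  {c, d, e, cd, c², c³, d², d³, d⁴, d⁵, d⁶, d⁷, d⁸, cd², cd³, cd⁴, cd⁵, cd⁶, cd⁷, cd⁸, c²d, c³d, c²d², c²d³, c²d⁴, c²d⁵, c²d⁶, c²d⁷, c²d⁸, c³d², c³d³, c³d⁴, c³d⁵, c³d⁶, c³d⁷, c³d⁸}.
No further products give new elements, so |G| = 36.

Answer: 36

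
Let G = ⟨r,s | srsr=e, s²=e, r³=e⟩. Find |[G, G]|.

G' = [G, G] is generated by all commutators. The generator-pair commutators are: [r, s] = r².
The subgroup they normally generate is {e, r, r²}, of order 3.
Check: |G/G'| = 6/3 = 2 is the order of the abelianisation.

Answer: 3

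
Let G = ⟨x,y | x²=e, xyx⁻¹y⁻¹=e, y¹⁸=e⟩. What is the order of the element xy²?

Compute successive powers until reaching e:
  (xy²)¹ = xy², (xy²)² = y⁴, (xy²)³ = xy⁶, (xy²)⁴ = y⁸, (xy²)⁵ = xy¹⁰, (xy²)⁶ = y¹², (xy²)⁷ = xy¹⁴, (xy²)⁸ = y¹⁶, (xy²)⁹ = x, (xy²)¹⁰ = y², (xy²)¹¹ = xy⁴, (xy²)¹² = y⁶, (xy²)¹³ = xy⁸, (xy²)¹⁴ = y¹⁰, (xy²)¹⁵ = xy¹², (xy²)¹⁶ = y¹⁴, (xy²)¹⁷ = xy¹⁶, (xy²)¹⁸ = e.
The smallest positive k with (xy²)ᵏ = e is 18.

Answer: 18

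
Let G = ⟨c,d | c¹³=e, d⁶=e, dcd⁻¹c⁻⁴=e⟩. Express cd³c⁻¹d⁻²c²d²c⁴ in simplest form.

Multiply left to right, reducing at each step:
  c · d³ = cd³
  (cd³) · c⁻¹ = c²d³
  (c²d³) · d⁻² = c²d
  (c²d) · c² = c¹⁰d
  (c¹⁰d) · d² = c¹⁰d³
  (c¹⁰d³) · c⁴ = c⁶d³

Answer: c⁶d³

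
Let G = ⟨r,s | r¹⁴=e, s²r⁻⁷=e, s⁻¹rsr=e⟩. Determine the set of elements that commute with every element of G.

An element z ∈ Z(G) iff z commutes with every generator.
For example r⁷ is central: (r⁷)·r = r⁸ = r·(r⁷); (r⁷)·s = s⁻¹ = s·(r⁷).
Whereas r ∉ Z(G) since r·s = rs ≠ r⁶s⁻¹ = s·r.
Checking each of the 28 elements this way gives Z(G) = {e, r⁷}, of order 2.

Answer: {e, r⁷}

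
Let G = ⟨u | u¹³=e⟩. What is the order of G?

G is generated by a single element, so G is cyclic. The relator gives u¹³ = e and no smaller power is forced to be e, so the 13 powers {e, u, u², u³, u⁴, u⁵, u⁶, u⁷, u⁸, u⁹, u¹², u¹¹, u¹⁰} are distinct. Hence |G| = 13.

Answer: 13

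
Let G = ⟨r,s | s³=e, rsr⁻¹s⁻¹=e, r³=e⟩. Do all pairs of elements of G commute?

Each pair of generators commutes: r·s = rs = s·r. Since the generators pairwise commute, every element of G commutes with every other, so G is abelian.

Answer: Yes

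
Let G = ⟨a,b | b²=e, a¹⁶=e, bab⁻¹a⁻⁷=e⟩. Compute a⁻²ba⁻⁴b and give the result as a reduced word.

Multiply left to right, reducing at each step:
  (a¹⁴) · b = a¹⁴b
  (a¹⁴b) · a⁻⁴ = a²b
  (a²b) · b = a²

Answer: a²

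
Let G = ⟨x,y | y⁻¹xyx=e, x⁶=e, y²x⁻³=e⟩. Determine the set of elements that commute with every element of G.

An element z ∈ Z(G) iff z commutes with every generator.
For example x³ is central: (x³)·x = x⁴ = x·(x³); (x³)·y = y⁻¹ = y·(x³).
Whereas x ∉ Z(G) since x·y = xy ≠ x²y⁻¹ = y·x.
Checking each of the 12 elements this way gives Z(G) = {e, x³}, of order 2.

Answer: {e, x³}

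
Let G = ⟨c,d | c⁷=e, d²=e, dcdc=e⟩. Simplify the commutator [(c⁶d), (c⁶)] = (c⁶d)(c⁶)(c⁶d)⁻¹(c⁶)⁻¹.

[(c⁶d), (c⁶)] = (c⁶d)·(c⁶)·(c⁶d)⁻¹·(c⁶)⁻¹.
  (c⁶d) · (c⁶) = d
  d · (c⁶d) = c
  c · c = c²

Answer: c²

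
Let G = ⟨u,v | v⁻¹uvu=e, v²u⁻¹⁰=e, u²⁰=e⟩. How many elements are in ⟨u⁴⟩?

|⟨u⁴⟩| equals the order of u⁴. Compute successive powers until reaching e:
  (u⁴)¹ = u⁴, (u⁴)² = u⁸, (u⁴)³ = u¹², (u⁴)⁴ = u¹⁶, (u⁴)⁵ = e.
The smallest positive k with (u⁴)ᵏ = e is 5, so |⟨u⁴⟩| = 5.

Answer: 5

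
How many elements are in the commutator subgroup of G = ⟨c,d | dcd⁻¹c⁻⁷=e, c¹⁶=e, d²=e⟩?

G' = [G, G] is generated by all commutators. The generator-pair commutators are: [c, d] = c¹⁰.
The subgroup they normally generate is {e, c², c⁴, c⁶, c⁸, c¹⁰, c¹², c¹⁴}, of order 8.
Check: |G/G'| = 32/8 = 4 is the order of the abelianisation.

Answer: 8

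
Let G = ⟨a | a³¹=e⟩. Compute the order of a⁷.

Compute successive powers until reaching e:
  (a⁷)¹ = a⁷, (a⁷)² = a¹⁴, (a⁷)³ = a²¹, (a⁷)⁴ = a²⁸, (a⁷)⁵ = a⁴, (a⁷)⁶ = a¹¹, (a⁷)⁷ = a¹⁸, (a⁷)⁸ = a²⁵, (a⁷)⁹ = a, (a⁷)¹⁰ = a⁸, (a⁷)¹¹ = a¹⁵, (a⁷)¹² = a²², (a⁷)¹³ = a²⁹, (a⁷)¹⁴ = a⁵, (a⁷)¹⁵ = a¹², (a⁷)¹⁶ = a¹⁹, (a⁷)¹⁷ = a²⁶, (a⁷)¹⁸ = a², (a⁷)¹⁹ = a⁹, (a⁷)²⁰ = a¹⁶, (a⁷)²¹ = a²³, (a⁷)²² = a³⁰, (a⁷)²³ = a⁶, (a⁷)²⁴ = a¹³, (a⁷)²⁵ = a²⁰, (a⁷)²⁶ = a²⁷, (a⁷)²⁷ = a³, (a⁷)²⁸ = a¹⁰, (a⁷)²⁹ = a¹⁷, (a⁷)³⁰ = a²⁴, (a⁷)³¹ = e.
The smallest positive k with (a⁷)ᵏ = e is 31.

Answer: 31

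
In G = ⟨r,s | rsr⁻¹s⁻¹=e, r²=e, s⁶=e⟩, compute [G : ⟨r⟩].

First find ord(r) by computing successive powers:
  r¹ = r, r² = e.
So |⟨r⟩| = ord(r) = 2. With |G| = 12, by Lagrange [G : ⟨r⟩] = 12/2 = 6.

Answer: 6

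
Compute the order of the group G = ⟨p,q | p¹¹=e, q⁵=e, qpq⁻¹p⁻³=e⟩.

Enumerate words in the generators, reducing via the relations: the distinct elements are
  {e, p, q, pq, p², p³, p⁴, p⁵, p⁶, p⁷, p⁸, p⁹, q², q³, q⁴, pq², pq³, pq⁴, p²q, p³q, p¹⁰, p⁴q, p⁵q, p⁶q, p⁷q, p⁸q, p⁹q, p²q², p²q³, p²q⁴, p³q², p³q³, p³q⁴, p¹⁰q, p⁴q², p⁴q³, p⁴q⁴, p⁵q², p⁵q³, p⁵q⁴, p⁶q², p⁶q³, p⁶q⁴, p⁷q², p⁷q³, p⁷q⁴, p⁸q², p⁸q³, p⁸q⁴, p⁹q², p⁹q³, p⁹q⁴, p¹⁰q², p¹⁰q³, p¹⁰q⁴}.
No further products give new elements, so |G| = 55.

Answer: 55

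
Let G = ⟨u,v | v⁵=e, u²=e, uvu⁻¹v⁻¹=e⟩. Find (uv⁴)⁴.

Compute successive powers of (uv⁴), reducing at each step:
  (uv⁴)²: (uv⁴) · u = v⁴;   (v⁴) · v⁴ = v³
  (uv⁴)³: (v³) · u = uv³;   (uv³) · v⁴ = uv²
  (uv⁴)⁴: (uv²) · u = v²;   (v²) · v⁴ = v

Answer: v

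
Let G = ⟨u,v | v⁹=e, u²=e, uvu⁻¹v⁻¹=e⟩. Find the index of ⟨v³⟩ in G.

First find ord(v³) by computing successive powers:
  (v³)¹ = v³, (v³)² = v⁶, (v³)³ = e.
So |⟨v³⟩| = ord(v³) = 3. With |G| = 18, by Lagrange [G : ⟨v³⟩] = 18/3 = 6.

Answer: 6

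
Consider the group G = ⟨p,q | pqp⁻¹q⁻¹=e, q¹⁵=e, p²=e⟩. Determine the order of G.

Enumerate words in the generators, reducing via the relations: the distinct elements are
  {e, p, q, pq, q², q³, q⁴, q⁵, q⁶, q⁷, q⁸, q⁹, pq², pq³, pq⁴, pq⁵, pq⁶, pq⁷, pq⁸, pq⁹, q¹², q¹³, q¹¹, q¹⁰, q¹⁴, pq¹², pq¹³, pq¹¹, pq¹⁰, pq¹⁴}.
No further products give new elements, so |G| = 30.

Answer: 30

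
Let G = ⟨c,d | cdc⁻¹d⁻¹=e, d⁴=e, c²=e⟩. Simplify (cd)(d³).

Compute (cd) · (d³) by multiplying left to right and reducing via the relations at each step:
  (cd) · d³ = c

Answer: c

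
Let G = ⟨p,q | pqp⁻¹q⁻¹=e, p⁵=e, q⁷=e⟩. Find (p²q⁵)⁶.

Compute successive powers of (p²q⁵), reducing at each step:
  (p²q⁵)²: (p²q⁵) · p² = p⁴q⁵;   (p⁴q⁵) · q⁵ = p⁴q³
  (p²q⁵)³: (p⁴q³) · p² = pq³;   (pq³) · q⁵ = pq
  (p²q⁵)⁴: (pq) · p² = p³q;   (p³q) · q⁵ = p³q⁶
  (p²q⁵)⁵: (p³q⁶) · p² = q⁶;   (q⁶) · q⁵ = q⁴
  (p²q⁵)⁶: (q⁴) · p² = p²q⁴;   (p²q⁴) · q⁵ = p²q²

Answer: p²q²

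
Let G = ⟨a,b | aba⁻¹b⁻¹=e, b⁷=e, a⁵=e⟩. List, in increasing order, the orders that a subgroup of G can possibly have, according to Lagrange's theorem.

|G| = 35 = 5 · 7. By Lagrange's theorem the order of any subgroup divides 35; the divisors of 35 are 1, 5, 7, 35.

Answer: 1, 5, 7, 35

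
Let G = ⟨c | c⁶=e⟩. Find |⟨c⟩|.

|⟨c⟩| equals the order of c. Compute successive powers until reaching e:
  c¹ = c, c² = c², c³ = c³, c⁴ = c⁴, c⁵ = c⁵, c⁶ = e.
The smallest positive k with cᵏ = e is 6, so |⟨c⟩| = 6.

Answer: 6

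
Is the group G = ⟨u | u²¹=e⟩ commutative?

G has a single generator, so G is cyclic and hence abelian.

Answer: Yes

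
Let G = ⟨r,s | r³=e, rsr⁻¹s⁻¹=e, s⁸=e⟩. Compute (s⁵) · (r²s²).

Compute (s⁵) · (r²s²) by multiplying left to right and reducing via the relations at each step:
  (s⁵) · r² = r²s⁵
  (r²s⁵) · s² = r²s⁷

Answer: r²s⁷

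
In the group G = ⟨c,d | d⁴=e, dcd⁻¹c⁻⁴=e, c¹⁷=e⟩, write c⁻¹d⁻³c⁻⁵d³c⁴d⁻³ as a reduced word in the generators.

Multiply left to right, reducing at each step:
  (c¹⁶) · d⁻³ = c¹⁶d
  (c¹⁶d) · c⁻⁵ = c¹³d
  (c¹³d) · d³ = c¹³
  (c¹³) · c⁴ = e
  e · d⁻³ = d

Answer: d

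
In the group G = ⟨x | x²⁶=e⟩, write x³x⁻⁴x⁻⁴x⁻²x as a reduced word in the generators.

Multiply left to right, reducing at each step:
  (x³) · x⁻⁴ = x²⁵
  (x²⁵) · x⁻⁴ = x²¹
  (x²¹) · x⁻² = x¹⁹
  (x¹⁹) · x = x²⁰

Answer: x²⁰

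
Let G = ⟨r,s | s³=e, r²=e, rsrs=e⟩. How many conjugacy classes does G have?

The conjugacy classes (representative and size) are:
  [e] (size 1), [rs²] (size 3), [s²] (size 2).
Class equation: 1 + 3 + 2 = 6 = |G|. So G has 3 conjugacy classes.

Answer: 3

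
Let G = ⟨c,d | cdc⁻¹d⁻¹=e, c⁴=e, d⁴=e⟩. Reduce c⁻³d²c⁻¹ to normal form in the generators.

Multiply left to right, reducing at each step:
  c · d² = cd²
  (cd²) · c⁻¹ = d²

Answer: d²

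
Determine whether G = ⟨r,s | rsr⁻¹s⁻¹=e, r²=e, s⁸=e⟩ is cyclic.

|G| = 16, but the maximum element order in G is 8 < 16. No single element generates all of G, so G is not cyclic.

Answer: No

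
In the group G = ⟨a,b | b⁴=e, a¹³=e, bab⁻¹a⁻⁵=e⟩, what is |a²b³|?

Compute successive powers until reaching e:
  (a²b³)¹ = a²b³, (a²b³)² = a⁵b², (a²b³)³ = a³b, (a²b³)⁴ = e.
The smallest positive k with (a²b³)ᵏ = e is 4.

Answer: 4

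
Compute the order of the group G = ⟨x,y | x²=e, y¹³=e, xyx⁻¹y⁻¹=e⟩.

Enumerate words in the generators, reducing via the relations: the distinct elements are
  {e, x, y, xy, y², y³, y⁴, y⁵, y⁶, y⁷, y⁸, y⁹, xy², xy³, xy⁴, xy⁵, xy⁶, xy⁷, xy⁸, xy⁹, y¹², y¹¹, y¹⁰, xy¹², xy¹¹, xy¹⁰}.
No further products give new elements, so |G| = 26.

Answer: 26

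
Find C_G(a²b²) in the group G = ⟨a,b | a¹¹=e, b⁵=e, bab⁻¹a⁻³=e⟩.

⟨a²b²⟩ ⊆ C_G(a²b²) since powers of a²b² commute with a²b²; so |C_G(a²b²)| ≥ |⟨a²b²⟩| = 5.
By orbit–stabilizer, |C_G(a²b²)| = |G| / |conj. class of a²b²| = 55 / 11 = 5.
The 5 elements commuting with a²b² are {e, ab³, a²b², a⁶b, a⁹b⁴}.

Answer: {e, ab³, a²b², a⁶b, a⁹b⁴}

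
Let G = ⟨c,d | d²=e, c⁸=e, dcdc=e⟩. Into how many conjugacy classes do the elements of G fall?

The conjugacy classes (representative and size) are:
  [e] (size 1), [c] (size 2), [c⁶] (size 2), [c³] (size 2), [c⁴] (size 1), [d] (size 4), [c⁵d] (size 4).
Class equation: 1 + 2 + 2 + 2 + 1 + 4 + 4 = 16 = |G|. So G has 7 conjugacy classes.

Answer: 7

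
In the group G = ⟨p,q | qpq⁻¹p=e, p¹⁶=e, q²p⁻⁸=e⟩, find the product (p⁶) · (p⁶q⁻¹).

Compute (p⁶) · (p⁶q⁻¹) by multiplying left to right and reducing via the relations at each step:
  (p⁶) · p⁶ = p¹²
  (p¹²) · q⁻¹ = p⁴q

Answer: p⁴q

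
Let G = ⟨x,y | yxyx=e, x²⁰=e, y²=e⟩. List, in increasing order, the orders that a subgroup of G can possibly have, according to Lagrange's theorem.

|G| = 40 = 2³ · 5. By Lagrange's theorem the order of any subgroup divides 40; the divisors of 40 are 1, 2, 4, 5, 8, 10, 20, 40.

Answer: 1, 2, 4, 5, 8, 10, 20, 40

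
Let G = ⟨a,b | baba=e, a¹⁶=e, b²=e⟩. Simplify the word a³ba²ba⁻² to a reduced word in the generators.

Multiply left to right, reducing at each step:
  (a³) · b = a³b
  (a³b) · a² = ab
  (ab) · b = a
  a · a⁻² = a¹⁵

Answer: a¹⁵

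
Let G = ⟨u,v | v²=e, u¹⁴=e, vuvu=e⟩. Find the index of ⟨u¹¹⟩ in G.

First find ord(u¹¹) by computing successive powers:
  (u¹¹)¹ = u¹¹, (u¹¹)² = u⁸, (u¹¹)³ = u⁵, (u¹¹)⁴ = u², (u¹¹)⁵ = u¹³, (u¹¹)⁶ = u¹⁰, (u¹¹)⁷ = u⁷, (u¹¹)⁸ = u⁴, (u¹¹)⁹ = u, (u¹¹)¹⁰ = u¹², (u¹¹)¹¹ = u⁹, (u¹¹)¹² = u⁶, (u¹¹)¹³ = u³, (u¹¹)¹⁴ = e.
So |⟨u¹¹⟩| = ord(u¹¹) = 14. With |G| = 28, by Lagrange [G : ⟨u¹¹⟩] = 28/14 = 2.

Answer: 2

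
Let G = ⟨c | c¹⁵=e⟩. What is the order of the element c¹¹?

Compute successive powers until reaching e:
  (c¹¹)¹ = c¹¹, (c¹¹)² = c⁷, (c¹¹)³ = c³, (c¹¹)⁴ = c¹⁴, (c¹¹)⁵ = c¹⁰, (c¹¹)⁶ = c⁶, (c¹¹)⁷ = c², (c¹¹)⁸ = c¹³, (c¹¹)⁹ = c⁹, (c¹¹)¹⁰ = c⁵, (c¹¹)¹¹ = c, (c¹¹)¹² = c¹², (c¹¹)¹³ = c⁸, (c¹¹)¹⁴ = c⁴, (c¹¹)¹⁵ = e.
The smallest positive k with (c¹¹)ᵏ = e is 15.

Answer: 15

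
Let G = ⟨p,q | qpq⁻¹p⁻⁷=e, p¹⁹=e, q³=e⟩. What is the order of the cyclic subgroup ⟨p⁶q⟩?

|⟨p⁶q⟩| equals the order of p⁶q. Compute successive powers until reaching e:
  (p⁶q)¹ = p⁶q, (p⁶q)² = p¹⁰q², (p⁶q)³ = e.
The smallest positive k with (p⁶q)ᵏ = e is 3, so |⟨p⁶q⟩| = 3.

Answer: 3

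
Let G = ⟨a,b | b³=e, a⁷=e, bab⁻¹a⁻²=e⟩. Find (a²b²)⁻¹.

The order of (a²b²) is 3 (smallest k with (a²b²)ᵏ = e), so (a²b²)⁻¹ = (a²b²)² = a³b.
Check: (a²b²) · (a³b) → (a²b²) · a³ = b²;   (b²) · b = e, giving e as required.

Answer: a³b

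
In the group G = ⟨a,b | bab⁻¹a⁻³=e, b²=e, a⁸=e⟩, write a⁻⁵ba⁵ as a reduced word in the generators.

Multiply left to right, reducing at each step:
  (a³) · b = a³b
  (a³b) · a⁵ = a²b

Answer: a²b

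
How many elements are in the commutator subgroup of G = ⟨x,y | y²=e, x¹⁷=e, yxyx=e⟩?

G' = [G, G] is generated by all commutators. The generator-pair commutators are: [x, y] = x².
The subgroup they normally generate is {e, x, x², x³, x⁴, x⁵, x⁶, x⁷, x⁸, x⁹, x¹⁰, x¹¹, x¹², x¹³, x¹⁴, x¹⁵, x¹⁶}, of order 17.
Check: |G/G'| = 34/17 = 2 is the order of the abelianisation.

Answer: 17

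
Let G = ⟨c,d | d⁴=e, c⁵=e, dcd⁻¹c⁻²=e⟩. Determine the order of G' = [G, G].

G' = [G, G] is generated by all commutators. The generator-pair commutators are: [c, d] = c⁴.
The subgroup they normally generate is {e, c, c², c³, c⁴}, of order 5.
Check: |G/G'| = 20/5 = 4 is the order of the abelianisation.

Answer: 5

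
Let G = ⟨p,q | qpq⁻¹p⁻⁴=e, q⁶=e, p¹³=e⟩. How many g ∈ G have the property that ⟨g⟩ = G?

⟨g⟩ = G would require ord(g) = |G| = 78, but the maximum element order in G is 13 < 78. So G is not cyclic and no single element generates it: the count is 0.

Answer: 0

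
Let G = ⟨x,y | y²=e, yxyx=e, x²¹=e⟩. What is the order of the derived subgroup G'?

G' = [G, G] is generated by all commutators. The generator-pair commutators are: [x, y] = x².
The subgroup they normally generate is {e, x, x², x³, x⁴, x⁵, x⁶, x⁷, x⁸, x⁹, x¹⁰, x¹¹, x¹², x¹³, x¹⁴, x¹⁵, x¹⁶, x¹⁷, x¹⁸, x¹⁹, x²⁰}, of order 21.
Check: |G/G'| = 42/21 = 2 is the order of the abelianisation.

Answer: 21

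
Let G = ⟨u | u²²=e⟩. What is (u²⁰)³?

Compute successive powers of (u²⁰), reducing at each step:
  (u²⁰)²: (u²⁰) · u²⁰ = u¹⁸
  (u²⁰)³: (u¹⁸) · u²⁰ = u¹⁶

Answer: u¹⁶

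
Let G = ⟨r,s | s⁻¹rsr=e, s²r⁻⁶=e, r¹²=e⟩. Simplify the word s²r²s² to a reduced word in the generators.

Multiply left to right, reducing at each step:
  (r⁶) · r² = r⁸
  (r⁸) · s² = r²

Answer: r²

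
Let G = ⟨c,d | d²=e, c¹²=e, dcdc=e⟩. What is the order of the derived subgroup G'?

G' = [G, G] is generated by all commutators. The generator-pair commutators are: [c, d] = c².
The subgroup they normally generate is {e, c², c⁴, c⁶, c⁸, c¹⁰}, of order 6.
Check: |G/G'| = 24/6 = 4 is the order of the abelianisation.

Answer: 6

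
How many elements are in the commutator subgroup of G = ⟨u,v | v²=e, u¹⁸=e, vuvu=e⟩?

G' = [G, G] is generated by all commutators. The generator-pair commutators are: [u, v] = u².
The subgroup they normally generate is {e, u², u⁴, u⁶, u⁸, u¹⁰, u¹², u¹⁴, u¹⁶}, of order 9.
Check: |G/G'| = 36/9 = 4 is the order of the abelianisation.

Answer: 9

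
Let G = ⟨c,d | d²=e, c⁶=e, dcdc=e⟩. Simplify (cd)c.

Compute (cd) · c by multiplying left to right and reducing via the relations at each step:
  (cd) · c = d

Answer: d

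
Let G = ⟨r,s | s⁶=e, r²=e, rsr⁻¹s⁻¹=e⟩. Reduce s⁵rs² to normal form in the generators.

Multiply left to right, reducing at each step:
  (s⁵) · r = rs⁵
  (rs⁵) · s² = rs

Answer: rs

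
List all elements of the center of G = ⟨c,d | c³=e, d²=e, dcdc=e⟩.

An element z ∈ Z(G) iff z commutes with every generator.
For example e is central: e·c = c = c·e; e·d = d = d·e.
Whereas c ∉ Z(G) since c·d = cd ≠ c²d = d·c.
Checking each of the 6 elements this way gives Z(G) = {e}, of order 1.

Answer: {e}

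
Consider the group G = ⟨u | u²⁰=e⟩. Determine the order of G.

G is generated by a single element, so G is cyclic. The relator gives u²⁰ = e and no smaller power is forced to be e, so the 20 powers {e, u, u², u³, u⁴, u⁵, u⁶, u⁷, u⁸, u⁹, u¹², u¹³, u¹¹, u¹⁰, u¹⁴, u¹⁵, u¹⁶, u¹⁷, u¹⁸, u¹⁹} are distinct. Hence |G| = 20.

Answer: 20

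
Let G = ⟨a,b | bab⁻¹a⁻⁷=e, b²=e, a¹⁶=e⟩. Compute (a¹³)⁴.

Compute successive powers of (a¹³), reducing at each step:
  (a¹³)²: (a¹³) · a¹³ = a¹⁰
  (a¹³)³: (a¹⁰) · a¹³ = a⁷
  (a¹³)⁴: (a⁷) · a¹³ = a⁴

Answer: a⁴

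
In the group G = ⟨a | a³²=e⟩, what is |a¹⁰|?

Compute successive powers until reaching e:
  (a¹⁰)¹ = a¹⁰, (a¹⁰)² = a²⁰, (a¹⁰)³ = a³⁰, (a¹⁰)⁴ = a⁸, (a¹⁰)⁵ = a¹⁸, (a¹⁰)⁶ = a²⁸, (a¹⁰)⁷ = a⁶, (a¹⁰)⁸ = a¹⁶, (a¹⁰)⁹ = a²⁶, (a¹⁰)¹⁰ = a⁴, (a¹⁰)¹¹ = a¹⁴, (a¹⁰)¹² = a²⁴, (a¹⁰)¹³ = a², (a¹⁰)¹⁴ = a¹², (a¹⁰)¹⁵ = a²², (a¹⁰)¹⁶ = e.
The smallest positive k with (a¹⁰)ᵏ = e is 16.

Answer: 16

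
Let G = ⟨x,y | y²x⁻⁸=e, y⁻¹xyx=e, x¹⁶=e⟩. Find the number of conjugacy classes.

The conjugacy classes (representative and size) are:
  [e] (size 1), [x] (size 2), [x¹⁴] (size 2), [x³] (size 2), [x¹²] (size 2), [x⁵] (size 2), [x¹⁰] (size 2), [x⁷] (size 2), [x⁸] (size 1), [x⁶y] (size 8), [x³y⁻¹] (size 8).
Class equation: 1 + 2 + 2 + 2 + 2 + 2 + 2 + 2 + 1 + 8 + 8 = 32 = |G|. So G has 11 conjugacy classes.

Answer: 11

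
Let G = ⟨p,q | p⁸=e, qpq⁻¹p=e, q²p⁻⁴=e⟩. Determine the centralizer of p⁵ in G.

⟨p⁵⟩ ⊆ C_G(p⁵) since powers of p⁵ commute with p⁵; so |C_G(p⁵)| ≥ |⟨p⁵⟩| = 8.
By orbit–stabilizer, |C_G(p⁵)| = |G| / |conj. class of p⁵| = 16 / 2 = 8.
The 8 elements commuting with p⁵ are {e, p, p², p³, p⁴, p⁵, p⁶, p⁷}.

Answer: {e, p, p², p³, p⁴, p⁵, p⁶, p⁷}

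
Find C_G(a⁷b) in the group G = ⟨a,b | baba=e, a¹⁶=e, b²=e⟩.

⟨a⁷b⟩ ⊆ C_G(a⁷b) since powers of a⁷b commute with a⁷b; so |C_G(a⁷b)| ≥ |⟨a⁷b⟩| = 2.
By orbit–stabilizer, |C_G(a⁷b)| = |G| / |conj. class of a⁷b| = 32 / 8 = 4.
The 4 elements commuting with a⁷b are {e, a⁸, a¹⁵b, a⁷b}.

Answer: {e, a⁸, a¹⁵b, a⁷b}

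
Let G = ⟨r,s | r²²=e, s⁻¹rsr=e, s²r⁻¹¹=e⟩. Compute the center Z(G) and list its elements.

An element z ∈ Z(G) iff z commutes with every generator.
For example r¹¹ is central: (r¹¹)·r = r¹² = r·(r¹¹); (r¹¹)·s = s⁻¹ = s·(r¹¹).
Whereas r ∉ Z(G) since r·s = rs ≠ r¹⁰s⁻¹ = s·r.
Checking each of the 44 elements this way gives Z(G) = {e, r¹¹}, of order 2.

Answer: {e, r¹¹}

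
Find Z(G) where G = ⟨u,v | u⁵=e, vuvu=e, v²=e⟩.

An element z ∈ Z(G) iff z commutes with every generator.
For example e is central: e·u = u = u·e; e·v = v = v·e.
Whereas u ∉ Z(G) since u·v = uv ≠ u⁴v = v·u.
Checking each of the 10 elements this way gives Z(G) = {e}, of order 1.

Answer: {e}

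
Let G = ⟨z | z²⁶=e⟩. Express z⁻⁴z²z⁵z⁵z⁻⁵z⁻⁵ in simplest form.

Multiply left to right, reducing at each step:
  (z²²) · z² = z²⁴
  (z²⁴) · z⁵ = z³
  (z³) · z⁵ = z⁸
  (z⁸) · z⁻⁵ = z³
  (z³) · z⁻⁵ = z²⁴

Answer: z²⁴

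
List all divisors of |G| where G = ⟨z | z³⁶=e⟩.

|G| = 36 = 2² · 3². By Lagrange's theorem the order of any subgroup divides 36; the divisors of 36 are 1, 2, 3, 4, 6, 9, 12, 18, 36.

Answer: 1, 2, 3, 4, 6, 9, 12, 18, 36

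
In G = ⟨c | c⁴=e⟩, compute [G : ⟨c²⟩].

First find ord(c²) by computing successive powers:
  (c²)¹ = c², (c²)² = e.
So |⟨c²⟩| = ord(c²) = 2. With |G| = 4, by Lagrange [G : ⟨c²⟩] = 4/2 = 2.

Answer: 2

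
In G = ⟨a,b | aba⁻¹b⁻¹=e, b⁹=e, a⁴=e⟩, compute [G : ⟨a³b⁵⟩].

First find ord(a³b⁵) by computing successive powers:
  (a³b⁵)¹ = a³b⁵, (a³b⁵)² = a²b, (a³b⁵)³ = ab⁶, (a³b⁵)⁴ = b², (a³b⁵)⁵ = a³b⁷, (a³b⁵)⁶ = a²b³, (a³b⁵)⁷ = ab⁸, (a³b⁵)⁸ = b⁴, (a³b⁵)⁹ = a³, (a³b⁵)¹⁰ = a²b⁵, (a³b⁵)¹¹ = ab, (a³b⁵)¹² = b⁶, (a³b⁵)¹³ = a³b², (a³b⁵)¹⁴ = a²b⁷, (a³b⁵)¹⁵ = ab³, (a³b⁵)¹⁶ = b⁸, (a³b⁵)¹⁷ = a³b⁴, (a³b⁵)¹⁸ = a², (a³b⁵)¹⁹ = ab⁵, (a³b⁵)²⁰ = b, (a³b⁵)²¹ = a³b⁶, (a³b⁵)²² = a²b², (a³b⁵)²³ = ab⁷, (a³b⁵)²⁴ = b³, (a³b⁵)²⁵ = a³b⁸, (a³b⁵)²⁶ = a²b⁴, (a³b⁵)²⁷ = a, (a³b⁵)²⁸ = b⁵, (a³b⁵)²⁹ = a³b, (a³b⁵)³⁰ = a²b⁶, (a³b⁵)³¹ = ab², (a³b⁵)³² = b⁷, (a³b⁵)³³ = a³b³, (a³b⁵)³⁴ = a²b⁸, (a³b⁵)³⁵ = ab⁴, (a³b⁵)³⁶ = e.
So |⟨a³b⁵⟩| = ord(a³b⁵) = 36. With |G| = 36, by Lagrange [G : ⟨a³b⁵⟩] = 36/36 = 1.

Answer: 1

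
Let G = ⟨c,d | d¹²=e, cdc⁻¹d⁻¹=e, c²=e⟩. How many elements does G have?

Enumerate words in the generators, reducing via the relations: the distinct elements are
  {c, d, e, cd, d², d³, d⁴, d⁵, d⁶, d⁷, d⁸, d⁹, cd², cd³, cd⁴, cd⁵, cd⁶, cd⁷, cd⁸, cd⁹, d¹¹, d¹⁰, cd¹¹, cd¹⁰}.
No further products give new elements, so |G| = 24.

Answer: 24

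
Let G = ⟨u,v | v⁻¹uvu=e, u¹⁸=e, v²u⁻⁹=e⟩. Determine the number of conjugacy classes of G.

The conjugacy classes (representative and size) are:
  [e] (size 1), [u¹⁷] (size 2), [u¹⁶] (size 2), [u³] (size 2), [u¹⁴] (size 2), [u¹³] (size 2), [u¹²] (size 2), [u¹¹] (size 2), [u¹⁰] (size 2), [u⁹] (size 1), [u⁸v] (size 9), [uv] (size 9).
Class equation: 1 + 2 + 2 + 2 + 2 + 2 + 2 + 2 + 2 + 1 + 9 + 9 = 36 = |G|. So G has 12 conjugacy classes.

Answer: 12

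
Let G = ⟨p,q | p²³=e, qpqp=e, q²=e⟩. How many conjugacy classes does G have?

The conjugacy classes (representative and size) are:
  [e] (size 1), [p] (size 2), [p²¹] (size 2), [p²⁰] (size 2), [p⁴] (size 2), [p¹⁸] (size 2), [p⁶] (size 2), [p¹⁶] (size 2), [p⁸] (size 2), [p⁹] (size 2), [p¹⁰] (size 2), [p¹²] (size 2), [p¹⁸q] (size 23).
Class equation: 1 + 2 + 2 + 2 + 2 + 2 + 2 + 2 + 2 + 2 + 2 + 2 + 23 = 46 = |G|. So G has 13 conjugacy classes.

Answer: 13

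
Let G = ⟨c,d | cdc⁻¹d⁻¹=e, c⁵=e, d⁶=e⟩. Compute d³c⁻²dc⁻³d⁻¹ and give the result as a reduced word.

Multiply left to right, reducing at each step:
  (d³) · c⁻² = c³d³
  (c³d³) · d = c³d⁴
  (c³d⁴) · c⁻³ = d⁴
  (d⁴) · d⁻¹ = d³

Answer: d³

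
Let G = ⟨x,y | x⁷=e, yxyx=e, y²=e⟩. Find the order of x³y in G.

Compute successive powers until reaching e:
  (x³y)¹ = x³y, (x³y)² = e.
The smallest positive k with (x³y)ᵏ = e is 2.

Answer: 2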